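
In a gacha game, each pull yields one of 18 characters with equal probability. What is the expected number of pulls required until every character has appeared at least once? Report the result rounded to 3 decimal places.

Split into phases: going from k distinct to k+1 distinct takes on average 18/(18-k) pulls.
E[T] = 18/18 + 18/17 + 18/16 + ... + 18/2 + 18/1 = 18·H_{18}.
H_{18} = 3.4951, so E[T] = 62.9119.

62.912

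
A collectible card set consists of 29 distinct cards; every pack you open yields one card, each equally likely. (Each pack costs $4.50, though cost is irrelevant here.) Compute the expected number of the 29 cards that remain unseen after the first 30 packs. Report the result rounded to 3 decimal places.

For each card, P(unseen after 30) = (28/29)^30 = 0.3490.
By linearity of expectation, E[unseen] = 29·(28/29)^30 = 10.1204.

10.120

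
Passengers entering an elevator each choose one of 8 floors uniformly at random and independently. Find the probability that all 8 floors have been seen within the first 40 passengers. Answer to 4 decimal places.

0.9620

Let A_i be the event that floor i is missing after 40 passengers. By inclusion–exclusion on the A_i,
P(all seen) = Σ_{j=0}^{8} (-1)^j C(8,j)((8-j)/8)^40
= 1.00000 - 0.03832 + 0.00028 - 0.00000 + 0.00000 - 0.00000 + 0.00000 - 0.00000 + 0.00000
= 0.96196.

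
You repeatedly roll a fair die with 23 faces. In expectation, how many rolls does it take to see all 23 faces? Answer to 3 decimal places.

85.889

After k distinct faces have appeared, the next roll gives a new one with probability (23-k)/23, so the expected wait for the (k+1)-th is 23/(23-k).
E[T] = 23/23 + 23/22 + 23/21 + ... + 23/2 + 23/1 = 23·H_{23}.
H_{23} = 3.7343, so E[T] = 85.8887.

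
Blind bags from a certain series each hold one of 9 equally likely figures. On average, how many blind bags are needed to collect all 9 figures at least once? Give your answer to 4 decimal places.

25.4607

Split into phases: going from k distinct to k+1 distinct takes on average 9/(9-k) blind bags.
E[T] = 9/9 + 9/8 + 9/7 + ... + 9/2 + 9/1 = 9·H_{9}.
H_{9} = 2.82897, so E[T] = 25.46071.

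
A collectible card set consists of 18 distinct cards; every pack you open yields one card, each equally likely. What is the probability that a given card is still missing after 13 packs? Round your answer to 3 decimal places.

0.476

Each pack misses the fixed card with probability (18-1)/18 = 17/18, independently.
P(still missing after 13) = (17/18)^13 = 0.4757.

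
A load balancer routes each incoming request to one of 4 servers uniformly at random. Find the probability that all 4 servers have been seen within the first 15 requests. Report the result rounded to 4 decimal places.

0.9467

By inclusion–exclusion over which servers are missing,
P(all seen) = Σ_{j=0}^{4} (-1)^j C(4,j)((4-j)/4)^15
= 1.00000 - 0.05345 + 0.00018 - 0.00000 + 0.00000
= 0.94673.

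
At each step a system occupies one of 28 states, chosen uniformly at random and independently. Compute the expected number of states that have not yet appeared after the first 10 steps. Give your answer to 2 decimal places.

19.46

For each state, P(unseen after 10) = (27/28)^10 = 0.695.
By linearity of expectation, E[unseen] = 28·(27/28)^10 = 19.463.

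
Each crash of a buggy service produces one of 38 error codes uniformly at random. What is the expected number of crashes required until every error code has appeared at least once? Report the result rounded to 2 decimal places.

Split into phases: going from k distinct to k+1 distinct takes on average 38/(38-k) crashes.
E[T] = 38/38 + 38/37 + 38/36 + ... + 38/2 + 38/1 = 38·H_{38}.
H_{38} = 4.228, so E[T] = 160.660.

160.66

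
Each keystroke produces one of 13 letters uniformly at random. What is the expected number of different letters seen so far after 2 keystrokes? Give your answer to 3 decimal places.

For each letter, P(seen in 2 keystrokes) = 1 - (12/13)^2 = 0.1479.
By linearity of expectation, E[distinct seen] = 13·(1 - (12/13)^2) = 1.9231.

1.923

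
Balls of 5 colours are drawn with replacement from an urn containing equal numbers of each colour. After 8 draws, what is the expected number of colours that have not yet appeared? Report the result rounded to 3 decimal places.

0.839

For each colour, P(unseen after 8) = (4/5)^8 = 0.1678.
By linearity of expectation, E[unseen] = 5·(4/5)^8 = 0.8389.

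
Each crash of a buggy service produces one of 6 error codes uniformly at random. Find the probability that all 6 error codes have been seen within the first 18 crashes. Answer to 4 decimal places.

By inclusion–exclusion over which error codes are missing,
P(all seen) = Σ_{j=0}^{6} (-1)^j C(6,j)((6-j)/6)^18
= 1.00000 - 0.22537 + 0.01015 - 0.00008 + 0.00000 - 0.00000 + 0.00000
= 0.78471.

0.7847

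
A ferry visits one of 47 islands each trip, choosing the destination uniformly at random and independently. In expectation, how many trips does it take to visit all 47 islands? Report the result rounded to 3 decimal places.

Split into phases: going from k distinct to k+1 distinct takes on average 47/(47-k) trips.
E[T] = 47/47 + 47/46 + 47/45 + ... + 47/2 + 47/1 = 47·H_{47}.
H_{47} = 4.4380, so E[T] = 208.5843.

208.584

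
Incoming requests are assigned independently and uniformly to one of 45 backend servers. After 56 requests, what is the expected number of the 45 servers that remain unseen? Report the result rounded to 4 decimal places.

For each server, P(unseen after 56) = (44/45)^56 = 0.28409.
By linearity of expectation, E[unseen] = 45·(44/45)^56 = 12.78385.

12.7838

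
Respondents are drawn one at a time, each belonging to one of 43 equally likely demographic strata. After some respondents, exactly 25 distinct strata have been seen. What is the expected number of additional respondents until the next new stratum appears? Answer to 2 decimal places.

2.39

Each respondent yields a new stratum with probability (43-25)/43 = 18/43, so the wait is geometric with mean 43/18.
E = 43/18 = 2.389.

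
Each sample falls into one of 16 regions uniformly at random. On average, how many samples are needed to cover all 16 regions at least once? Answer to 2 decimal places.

54.09

After k distinct regions have appeared, the next sample gives a new one with probability (16-k)/16, so the expected wait for the (k+1)-th is 16/(16-k).
E[T] = 16/16 + 16/15 + 16/14 + ... + 16/2 + 16/1 = 16·H_{16}.
H_{16} = 3.381, so E[T] = 54.092.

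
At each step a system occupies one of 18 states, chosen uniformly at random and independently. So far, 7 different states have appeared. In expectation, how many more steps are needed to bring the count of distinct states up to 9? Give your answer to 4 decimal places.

From k distinct to k+1 distinct takes on average 18/(18-k) steps.
Sum over k = 7,...,8: E = 18/11 + 18/10 = 3.43636.

3.4364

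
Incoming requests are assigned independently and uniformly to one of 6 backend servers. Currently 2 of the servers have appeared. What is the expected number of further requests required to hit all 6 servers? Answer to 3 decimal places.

From k distinct to k+1 distinct takes on average 6/(6-k) requests.
Sum over k = 2,...,5: E = 6/4 + 6/3 + 6/2 + 6/1 = 12.5000.

12.500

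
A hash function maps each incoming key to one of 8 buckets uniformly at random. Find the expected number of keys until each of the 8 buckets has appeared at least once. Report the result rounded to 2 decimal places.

The wait to go from k to k+1 distinct buckets is geometric with mean 8/(8-k).
E[T] = 8/8 + 8/7 + 8/6 + ... + 8/2 + 8/1 = 8·H_{8}.
H_{8} = 2.718, so E[T] = 21.743.

21.74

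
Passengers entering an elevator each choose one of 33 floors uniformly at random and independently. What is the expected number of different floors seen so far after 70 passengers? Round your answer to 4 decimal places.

29.1714

For each floor, P(seen in 70 passengers) = 1 - (32/33)^70 = 0.88398.
By linearity of expectation, E[distinct seen] = 33·(1 - (32/33)^70) = 29.17143.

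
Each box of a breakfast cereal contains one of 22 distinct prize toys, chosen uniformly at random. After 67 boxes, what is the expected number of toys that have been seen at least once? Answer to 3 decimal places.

For each toy, P(seen in 67 boxes) = 1 - (21/22)^67 = 0.9557.
By linearity of expectation, E[distinct seen] = 22·(1 - (21/22)^67) = 21.0255.

21.025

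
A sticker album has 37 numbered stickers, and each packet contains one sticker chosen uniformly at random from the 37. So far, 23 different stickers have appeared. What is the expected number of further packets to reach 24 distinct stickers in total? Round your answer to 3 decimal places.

With k distinct stickers already seen, the next new one takes an expected 37/(37-k) packets.
Only the k = 23 term is needed: E = 37/14 = 2.6429.

2.643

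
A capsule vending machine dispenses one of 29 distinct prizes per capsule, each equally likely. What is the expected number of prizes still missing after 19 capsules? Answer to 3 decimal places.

14.888

For each prize, P(unseen after 19) = (28/29)^19 = 0.5134.
By linearity of expectation, E[unseen] = 29·(28/29)^19 = 14.8881.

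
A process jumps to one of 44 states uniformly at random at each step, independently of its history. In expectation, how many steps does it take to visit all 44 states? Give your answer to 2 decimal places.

192.40

After k distinct states have appeared, the next step gives a new one with probability (44-k)/44, so the expected wait for the (k+1)-th is 44/(44-k).
E[T] = 44/44 + 44/43 + 44/42 + ... + 44/2 + 44/1 = 44·H_{44}.
H_{44} = 4.373, so E[T] = 192.400.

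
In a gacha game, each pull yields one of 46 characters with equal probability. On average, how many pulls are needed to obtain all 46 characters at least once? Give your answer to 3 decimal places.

The wait to go from k to k+1 distinct characters is geometric with mean 46/(46-k).
E[T] = 46/46 + 46/45 + 46/44 + ... + 46/2 + 46/1 = 46·H_{46}.
H_{46} = 4.4167, so E[T] = 203.1676.

203.168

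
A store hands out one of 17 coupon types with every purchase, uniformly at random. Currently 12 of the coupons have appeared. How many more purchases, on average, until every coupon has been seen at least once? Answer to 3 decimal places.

The wait to go from k to k+1 distinct coupons is geometric with mean 17/(17-k).
Sum over k = 12,...,16: E = 17/5 + 17/4 + 17/3 + 17/2 + 17/1 = 38.8167.

38.817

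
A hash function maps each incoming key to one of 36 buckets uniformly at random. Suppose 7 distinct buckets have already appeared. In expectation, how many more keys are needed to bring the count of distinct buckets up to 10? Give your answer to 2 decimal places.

From k distinct to k+1 distinct takes on average 36/(36-k) keys.
Sum over k = 7,...,9: E = 36/29 + 36/28 + 36/27 = 3.860.

3.86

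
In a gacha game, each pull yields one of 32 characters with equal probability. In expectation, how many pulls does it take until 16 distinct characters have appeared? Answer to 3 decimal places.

Going from k to k+1 distinct takes a geometric number of pulls with mean 32/(32-k).
Sum over k = 0,...,15: E = 32/32 + 32/31 + 32/30 + ... + 32/18 + 32/17 = 21.6885.

21.689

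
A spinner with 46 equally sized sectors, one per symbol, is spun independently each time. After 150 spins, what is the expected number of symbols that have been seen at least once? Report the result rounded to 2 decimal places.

44.30

For each symbol, P(seen in 150 spins) = 1 - (45/46)^150 = 0.963.
By linearity of expectation, E[distinct seen] = 46·(1 - (45/46)^150) = 44.298.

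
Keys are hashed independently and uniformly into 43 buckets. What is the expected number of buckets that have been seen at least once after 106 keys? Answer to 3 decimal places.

39.450

For each bucket, P(seen in 106 keys) = 1 - (42/43)^106 = 0.9174.
By linearity of expectation, E[distinct seen] = 43·(1 - (42/43)^106) = 39.4499.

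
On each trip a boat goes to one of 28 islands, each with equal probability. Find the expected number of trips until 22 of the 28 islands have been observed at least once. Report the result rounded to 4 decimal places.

Going from k to k+1 distinct takes a geometric number of trips with mean 28/(28-k).
Sum over k = 0,...,21: E = 28/28 + 28/27 + 28/26 + ... + 28/8 + 28/7 = 41.36079.

41.3608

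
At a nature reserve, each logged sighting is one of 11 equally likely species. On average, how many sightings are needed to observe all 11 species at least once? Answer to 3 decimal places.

The wait to go from k to k+1 distinct species is geometric with mean 11/(11-k).
E[T] = 11/11 + 11/10 + 11/9 + ... + 11/2 + 11/1 = 11·H_{11}.
H_{11} = 3.0199, so E[T] = 33.2187.

33.219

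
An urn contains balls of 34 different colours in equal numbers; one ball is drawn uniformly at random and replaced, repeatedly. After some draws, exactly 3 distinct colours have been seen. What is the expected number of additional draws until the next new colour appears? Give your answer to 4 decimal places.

1.0968

Each draw yields a new colour with probability (34-3)/34 = 31/34, so the wait is geometric with mean 34/31.
E = 34/31 = 1.09677.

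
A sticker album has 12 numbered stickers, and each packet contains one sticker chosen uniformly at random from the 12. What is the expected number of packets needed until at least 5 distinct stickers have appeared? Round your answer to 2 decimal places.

6.12

Going from k to k+1 distinct takes a geometric number of packets with mean 12/(12-k).
Sum over k = 0,...,4: E = 12/12 + 12/11 + 12/10 + 12/9 + 12/8 = 6.124.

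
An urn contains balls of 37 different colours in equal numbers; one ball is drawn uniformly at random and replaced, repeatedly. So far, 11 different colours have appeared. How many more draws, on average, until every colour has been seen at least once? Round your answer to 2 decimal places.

142.61

From k distinct to k+1 distinct takes on average 37/(37-k) draws.
Sum over k = 11,...,36: E = 37/26 + 37/25 + 37/24 + ... + 37/2 + 37/1 = 142.614.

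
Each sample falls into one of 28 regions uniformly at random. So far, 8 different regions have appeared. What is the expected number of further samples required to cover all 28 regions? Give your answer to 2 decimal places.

The wait to go from k to k+1 distinct regions is geometric with mean 28/(28-k).
Sum over k = 8,...,27: E = 28/20 + 28/19 + 28/18 + ... + 28/2 + 28/1 = 100.737.

100.74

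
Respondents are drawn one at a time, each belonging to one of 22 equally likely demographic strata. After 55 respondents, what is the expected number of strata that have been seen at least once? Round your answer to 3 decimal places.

20.297

For each stratum, P(seen in 55 respondents) = 1 - (21/22)^55 = 0.9226.
By linearity of expectation, E[distinct seen] = 22·(1 - (21/22)^55) = 20.2969.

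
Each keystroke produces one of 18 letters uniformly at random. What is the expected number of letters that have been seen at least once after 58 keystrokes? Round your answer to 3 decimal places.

17.346

For each letter, P(seen in 58 keystrokes) = 1 - (17/18)^58 = 0.9637.
By linearity of expectation, E[distinct seen] = 18·(1 - (17/18)^58) = 17.3461.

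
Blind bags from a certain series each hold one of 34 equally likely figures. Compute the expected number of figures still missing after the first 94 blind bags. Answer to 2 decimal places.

2.05

For each figure, P(unseen after 94) = (33/34)^94 = 0.060.
By linearity of expectation, E[unseen] = 34·(33/34)^94 = 2.055.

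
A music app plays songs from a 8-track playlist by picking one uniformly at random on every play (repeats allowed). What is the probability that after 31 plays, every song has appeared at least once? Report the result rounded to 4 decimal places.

By inclusion–exclusion over which songs are missing,
P(all seen) = Σ_{j=0}^{8} (-1)^j C(8,j)((8-j)/8)^31
= 1.00000 - 0.12745 + 0.00375 - 0.00003 + 0.00000 - 0.00000 + 0.00000 - 0.00000 + 0.00000
= 0.87627.

0.8763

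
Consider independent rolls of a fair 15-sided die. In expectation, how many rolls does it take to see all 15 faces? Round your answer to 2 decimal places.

Split into phases: going from k distinct to k+1 distinct takes on average 15/(15-k) rolls.
E[T] = 15/15 + 15/14 + 15/13 + ... + 15/2 + 15/1 = 15·H_{15}.
H_{15} = 3.318, so E[T] = 49.773.

49.77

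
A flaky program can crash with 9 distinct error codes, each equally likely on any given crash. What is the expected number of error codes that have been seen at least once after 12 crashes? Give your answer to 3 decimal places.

6.810

For each error code, P(seen in 12 crashes) = 1 - (8/9)^12 = 0.7567.
By linearity of expectation, E[distinct seen] = 9·(1 - (8/9)^12) = 6.8102.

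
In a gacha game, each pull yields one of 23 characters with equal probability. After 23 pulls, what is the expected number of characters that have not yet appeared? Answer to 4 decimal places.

8.2739

For each character, P(unseen after 23) = (22/23)^23 = 0.35973.
By linearity of expectation, E[unseen] = 23·(22/23)^23 = 8.27388.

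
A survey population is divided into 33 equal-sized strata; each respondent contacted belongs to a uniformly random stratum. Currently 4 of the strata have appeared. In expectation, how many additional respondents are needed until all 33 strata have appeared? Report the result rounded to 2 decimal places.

130.73

The wait to go from k to k+1 distinct strata is geometric with mean 33/(33-k).
Sum over k = 4,...,32: E = 33/29 + 33/28 + 33/27 + ... + 33/2 + 33/1 = 130.735.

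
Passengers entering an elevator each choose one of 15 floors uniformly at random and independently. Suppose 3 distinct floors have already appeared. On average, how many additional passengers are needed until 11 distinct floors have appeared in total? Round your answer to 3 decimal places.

15.298

With k distinct floors already seen, the next new one takes an expected 15/(15-k) passengers.
Sum over k = 3,...,10: E = 15/12 + 15/11 + 15/10 + ... + 15/6 + 15/5 = 15.2982.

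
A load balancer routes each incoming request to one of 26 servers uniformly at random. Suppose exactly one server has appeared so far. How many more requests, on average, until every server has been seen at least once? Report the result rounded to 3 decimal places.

The wait to go from k to k+1 distinct servers is geometric with mean 26/(26-k).
Sum over k = 1,...,25: E = 26/25 + 26/24 + 26/23 + ... + 26/2 + 26/1 = 99.2149.

99.215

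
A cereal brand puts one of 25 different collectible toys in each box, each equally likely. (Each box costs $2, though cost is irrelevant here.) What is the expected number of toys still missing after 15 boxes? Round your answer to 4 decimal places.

For each toy, P(unseen after 15) = (24/25)^15 = 0.54209.
By linearity of expectation, E[unseen] = 25·(24/25)^15 = 13.55216.

13.5522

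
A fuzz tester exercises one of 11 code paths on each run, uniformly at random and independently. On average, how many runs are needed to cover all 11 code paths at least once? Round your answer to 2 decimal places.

Split into phases: going from k distinct to k+1 distinct takes on average 11/(11-k) runs.
E[T] = 11/11 + 11/10 + 11/9 + ... + 11/2 + 11/1 = 11·H_{11}.
H_{11} = 3.020, so E[T] = 33.219.

33.22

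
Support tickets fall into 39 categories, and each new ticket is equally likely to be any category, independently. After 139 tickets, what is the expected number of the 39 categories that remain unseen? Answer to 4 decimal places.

For each category, P(unseen after 139) = (38/39)^139 = 0.02704.
By linearity of expectation, E[unseen] = 39·(38/39)^139 = 1.05440.

1.0544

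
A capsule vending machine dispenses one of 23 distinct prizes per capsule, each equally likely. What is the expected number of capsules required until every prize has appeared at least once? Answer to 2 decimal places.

After k distinct prizes have appeared, the next capsule gives a new one with probability (23-k)/23, so the expected wait for the (k+1)-th is 23/(23-k).
E[T] = 23/23 + 23/22 + 23/21 + ... + 23/2 + 23/1 = 23·H_{23}.
H_{23} = 3.734, so E[T] = 85.889.

85.89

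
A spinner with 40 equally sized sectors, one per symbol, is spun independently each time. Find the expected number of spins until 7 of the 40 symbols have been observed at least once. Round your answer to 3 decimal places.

With k distinct symbols already seen, the next new one arrives after an expected 40/(40-k) spins.
Sum over k = 0,...,6: E = 40/40 + 40/39 + 40/38 + ... + 40/35 + 40/34 = 7.5898.

7.590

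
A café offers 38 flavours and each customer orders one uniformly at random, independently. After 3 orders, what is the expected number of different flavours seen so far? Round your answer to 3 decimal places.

For each flavour, P(seen in 3 orders) = 1 - (37/38)^3 = 0.0769.
By linearity of expectation, E[distinct seen] = 38·(1 - (37/38)^3) = 2.9217.

2.922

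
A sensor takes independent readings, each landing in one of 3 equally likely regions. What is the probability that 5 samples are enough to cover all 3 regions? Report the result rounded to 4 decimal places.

0.6173

Let A_i be the event that region i is missing after 5 samples. By inclusion–exclusion on the A_i,
P(all seen) = Σ_{j=0}^{3} (-1)^j C(3,j)((3-j)/3)^5
= 1.00000 - 0.39506 + 0.01235 - 0.00000
= 0.61728.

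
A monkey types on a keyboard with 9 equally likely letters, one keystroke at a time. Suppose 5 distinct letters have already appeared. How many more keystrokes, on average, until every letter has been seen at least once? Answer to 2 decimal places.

18.75

The wait to go from k to k+1 distinct letters is geometric with mean 9/(9-k).
Sum over k = 5,...,8: E = 9/4 + 9/3 + 9/2 + 9/1 = 18.750.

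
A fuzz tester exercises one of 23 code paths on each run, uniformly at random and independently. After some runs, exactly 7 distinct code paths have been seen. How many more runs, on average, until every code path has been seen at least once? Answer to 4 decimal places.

The wait to go from k to k+1 distinct code paths is geometric with mean 23/(23-k).
Sum over k = 7,...,22: E = 23/16 + 23/15 + 23/14 + ... + 23/2 + 23/1 = 77.75677.

77.7568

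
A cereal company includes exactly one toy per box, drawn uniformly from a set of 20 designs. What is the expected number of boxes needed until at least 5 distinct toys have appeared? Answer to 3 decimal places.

Going from k to k+1 distinct takes a geometric number of boxes with mean 20/(20-k).
Sum over k = 0,...,4: E = 20/20 + 20/19 + 20/18 + 20/17 + 20/16 = 5.5902.

5.590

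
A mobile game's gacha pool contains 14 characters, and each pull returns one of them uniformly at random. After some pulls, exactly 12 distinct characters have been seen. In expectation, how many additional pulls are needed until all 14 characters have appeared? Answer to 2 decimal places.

The wait to go from k to k+1 distinct characters is geometric with mean 14/(14-k).
Sum over k = 12,...,13: E = 14/2 + 14/1 = 21.000.

21.00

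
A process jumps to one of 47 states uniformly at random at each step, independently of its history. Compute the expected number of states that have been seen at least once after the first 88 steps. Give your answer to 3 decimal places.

For each state, P(seen in 88 steps) = 1 - (46/47)^88 = 0.8493.
By linearity of expectation, E[distinct seen] = 47·(1 - (46/47)^88) = 39.9177.

39.918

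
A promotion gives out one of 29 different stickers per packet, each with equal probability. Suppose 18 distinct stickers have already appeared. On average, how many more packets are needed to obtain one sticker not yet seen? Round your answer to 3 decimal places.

Each packet yields a new sticker with probability (29-18)/29 = 11/29, so the wait is geometric with mean 29/11.
E = 29/11 = 2.6364.

2.636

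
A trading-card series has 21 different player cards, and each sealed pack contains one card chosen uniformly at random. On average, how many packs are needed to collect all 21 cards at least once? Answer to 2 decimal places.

76.55

Split into phases: going from k distinct to k+1 distinct takes on average 21/(21-k) packs.
E[T] = 21/21 + 21/20 + 21/19 + ... + 21/2 + 21/1 = 21·H_{21}.
H_{21} = 3.645, so E[T] = 76.553.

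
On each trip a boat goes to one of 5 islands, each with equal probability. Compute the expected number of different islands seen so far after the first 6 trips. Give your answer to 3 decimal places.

For each island, P(seen in 6 trips) = 1 - (4/5)^6 = 0.7379.
By linearity of expectation, E[distinct seen] = 5·(1 - (4/5)^6) = 3.6893.

3.689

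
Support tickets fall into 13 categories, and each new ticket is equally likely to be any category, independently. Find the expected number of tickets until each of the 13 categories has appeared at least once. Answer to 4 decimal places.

The wait to go from k to k+1 distinct categories is geometric with mean 13/(13-k).
E[T] = 13/13 + 13/12 + 13/11 + ... + 13/2 + 13/1 = 13·H_{13}.
H_{13} = 3.18013, so E[T] = 41.34174.

41.3417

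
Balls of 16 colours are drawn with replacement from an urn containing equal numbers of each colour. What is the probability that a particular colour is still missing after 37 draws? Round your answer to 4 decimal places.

On each draw the fixed colour fails to appear with probability 15/16.
P(still missing after 37) = (15/16)^37 = 0.09182.

0.0918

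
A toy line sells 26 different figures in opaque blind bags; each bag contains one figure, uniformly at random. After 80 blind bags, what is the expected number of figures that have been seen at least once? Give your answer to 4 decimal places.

For each figure, P(seen in 80 blind bags) = 1 - (25/26)^80 = 0.95662.
By linearity of expectation, E[distinct seen] = 26·(1 - (25/26)^80) = 24.87201.

24.8720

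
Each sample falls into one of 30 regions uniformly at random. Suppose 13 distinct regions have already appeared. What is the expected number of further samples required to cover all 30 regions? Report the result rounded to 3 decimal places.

103.187

With k distinct regions already seen, the next new one takes an expected 30/(30-k) samples.
Sum over k = 13,...,29: E = 30/17 + 30/16 + 30/15 + ... + 30/2 + 30/1 = 103.1866.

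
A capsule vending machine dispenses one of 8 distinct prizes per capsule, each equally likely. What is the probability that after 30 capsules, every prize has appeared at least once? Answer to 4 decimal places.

Let A_i be the event that prize i is missing after 30 capsules. By inclusion–exclusion on the A_i,
P(all seen) = Σ_{j=0}^{8} (-1)^j C(8,j)((8-j)/8)^30
= 1.00000 - 0.14566 + 0.00500 - 0.00004 + 0.00000 - 0.00000 + 0.00000 - 0.00000 + 0.00000
= 0.85930.

0.8593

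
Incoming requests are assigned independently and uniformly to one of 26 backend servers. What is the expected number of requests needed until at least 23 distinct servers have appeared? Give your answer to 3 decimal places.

With k distinct servers already seen, the next new one arrives after an expected 26/(26-k) requests.
Sum over k = 0,...,22: E = 26/26 + 26/25 + 26/24 + ... + 26/5 + 26/4 = 52.5482.

52.548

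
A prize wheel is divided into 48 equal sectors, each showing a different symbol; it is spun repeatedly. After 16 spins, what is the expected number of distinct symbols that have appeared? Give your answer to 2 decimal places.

13.73

For each symbol, P(seen in 16 spins) = 1 - (47/48)^16 = 0.286.
By linearity of expectation, E[distinct seen] = 48·(1 - (47/48)^16) = 13.727.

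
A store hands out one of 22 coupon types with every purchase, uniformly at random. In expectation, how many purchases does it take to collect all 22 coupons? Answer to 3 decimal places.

After k distinct coupons have appeared, the next purchase gives a new one with probability (22-k)/22, so the expected wait for the (k+1)-th is 22/(22-k).
E[T] = 22/22 + 22/21 + 22/20 + ... + 22/2 + 22/1 = 22·H_{22}.
H_{22} = 3.6908, so E[T] = 81.1979.

81.198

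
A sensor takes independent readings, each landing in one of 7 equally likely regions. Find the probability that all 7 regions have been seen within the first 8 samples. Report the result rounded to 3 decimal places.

Let A_i be the event that region i is missing after 8 samples. By inclusion–exclusion on the A_i,
P(all seen) = Σ_{j=0}^{7} (-1)^j C(7,j)((7-j)/7)^8
= 1.0000 - 2.0395 + 1.4230 - 0.3979 + 0.0398 - 0.0009 + 0.0000 - 0.0000
= 0.0245.

0.024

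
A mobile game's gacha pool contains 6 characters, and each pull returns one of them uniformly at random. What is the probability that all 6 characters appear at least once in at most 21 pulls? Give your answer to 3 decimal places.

0.873

By inclusion–exclusion over which characters are missing,
P(all seen) = Σ_{j=0}^{6} (-1)^j C(6,j)((6-j)/6)^21
= 1.0000 - 0.1304 + 0.0030 - 0.0000 + 0.0000 - 0.0000 + 0.0000
= 0.8726.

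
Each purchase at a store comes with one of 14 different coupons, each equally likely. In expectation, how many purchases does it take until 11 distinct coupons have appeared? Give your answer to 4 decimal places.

With k distinct coupons already seen, the next new one arrives after an expected 14/(14-k) purchases.
Sum over k = 0,...,10: E = 14/14 + 14/13 + 14/12 + ... + 14/5 + 14/4 = 19.85521.

19.8552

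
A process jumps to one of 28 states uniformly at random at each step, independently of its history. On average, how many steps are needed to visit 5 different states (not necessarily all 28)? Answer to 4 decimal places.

5.4006

Going from k to k+1 distinct takes a geometric number of steps with mean 28/(28-k).
Sum over k = 0,...,4: E = 28/28 + 28/27 + 28/26 + 28/25 + 28/24 = 5.40063.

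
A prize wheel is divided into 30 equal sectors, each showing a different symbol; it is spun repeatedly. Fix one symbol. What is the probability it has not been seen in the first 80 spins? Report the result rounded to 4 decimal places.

0.0664

On each spin the fixed symbol fails to appear with probability 29/30.
P(still missing after 80) = (29/30)^80 = 0.06640.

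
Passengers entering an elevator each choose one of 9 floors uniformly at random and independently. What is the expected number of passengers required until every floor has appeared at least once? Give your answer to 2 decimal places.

25.46

After k distinct floors have appeared, the next passenger gives a new one with probability (9-k)/9, so the expected wait for the (k+1)-th is 9/(9-k).
E[T] = 9/9 + 9/8 + 9/7 + ... + 9/2 + 9/1 = 9·H_{9}.
H_{9} = 2.829, so E[T] = 25.461.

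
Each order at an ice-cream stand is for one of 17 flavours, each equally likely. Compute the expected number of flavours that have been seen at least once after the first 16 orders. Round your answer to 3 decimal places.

For each flavour, P(seen in 16 orders) = 1 - (16/17)^16 = 0.6209.
By linearity of expectation, E[distinct seen] = 17·(1 - (16/17)^16) = 10.5555.

10.556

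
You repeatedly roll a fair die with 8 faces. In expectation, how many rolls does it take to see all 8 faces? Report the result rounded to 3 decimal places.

21.743

After k distinct faces have appeared, the next roll gives a new one with probability (8-k)/8, so the expected wait for the (k+1)-th is 8/(8-k).
E[T] = 8/8 + 8/7 + 8/6 + ... + 8/2 + 8/1 = 8·H_{8}.
H_{8} = 2.7179, so E[T] = 21.7429.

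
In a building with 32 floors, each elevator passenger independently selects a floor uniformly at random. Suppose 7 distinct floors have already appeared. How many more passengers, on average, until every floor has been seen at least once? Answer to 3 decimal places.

The wait to go from k to k+1 distinct floors is geometric with mean 32/(32-k).
Sum over k = 7,...,31: E = 32/25 + 32/24 + 32/23 + ... + 32/2 + 32/1 = 122.1107.

122.111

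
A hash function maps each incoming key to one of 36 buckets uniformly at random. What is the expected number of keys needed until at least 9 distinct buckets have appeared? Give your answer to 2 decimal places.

10.19

With k distinct buckets already seen, the next new one arrives after an expected 36/(36-k) keys.
Sum over k = 0,...,8: E = 36/36 + 36/35 + 36/34 + ... + 36/29 + 36/28 = 10.192.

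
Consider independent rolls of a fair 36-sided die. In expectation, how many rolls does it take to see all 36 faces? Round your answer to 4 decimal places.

150.2841

Split into phases: going from k distinct to k+1 distinct takes on average 36/(36-k) rolls.
E[T] = 36/36 + 36/35 + 36/34 + ... + 36/2 + 36/1 = 36·H_{36}.
H_{36} = 4.17456, so E[T] = 150.28413.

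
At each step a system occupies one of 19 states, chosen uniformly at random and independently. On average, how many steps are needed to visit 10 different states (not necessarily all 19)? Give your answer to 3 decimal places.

With k distinct states already seen, the next new one arrives after an expected 19/(19-k) steps.
Sum over k = 0,...,9: E = 19/19 + 19/18 + 19/17 + ... + 19/11 + 19/10 = 13.6567.

13.657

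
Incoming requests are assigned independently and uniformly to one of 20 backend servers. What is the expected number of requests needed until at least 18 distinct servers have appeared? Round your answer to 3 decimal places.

41.955

With k distinct servers already seen, the next new one arrives after an expected 20/(20-k) requests.
Sum over k = 0,...,17: E = 20/20 + 20/19 + 20/18 + ... + 20/4 + 20/3 = 41.9548.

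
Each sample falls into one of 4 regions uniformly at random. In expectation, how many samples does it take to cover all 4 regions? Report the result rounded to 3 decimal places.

Split into phases: going from k distinct to k+1 distinct takes on average 4/(4-k) samples.
E[T] = 4/4 + 4/3 + 4/2 + 4/1 = 4·H_{4}.
H_{4} = 2.0833, so E[T] = 8.3333.

8.333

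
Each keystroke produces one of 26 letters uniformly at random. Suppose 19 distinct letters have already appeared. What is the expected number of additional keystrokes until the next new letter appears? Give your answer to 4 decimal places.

3.7143

Each keystroke yields a new letter with probability (26-19)/26 = 7/26, so the wait is geometric with mean 26/7.
E = 26/7 = 3.71429.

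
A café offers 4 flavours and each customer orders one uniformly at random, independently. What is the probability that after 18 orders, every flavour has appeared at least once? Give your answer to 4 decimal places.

0.9775

By inclusion–exclusion over which flavours are missing,
P(all seen) = Σ_{j=0}^{4} (-1)^j C(4,j)((4-j)/4)^18
= 1.00000 - 0.02255 + 0.00002 - 0.00000 + 0.00000
= 0.97747.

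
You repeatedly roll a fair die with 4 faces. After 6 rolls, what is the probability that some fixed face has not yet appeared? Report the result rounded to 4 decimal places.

0.1780

Each roll misses the fixed face with probability (4-1)/4 = 3/4, independently.
P(still missing after 6) = (3/4)^6 = 0.17798.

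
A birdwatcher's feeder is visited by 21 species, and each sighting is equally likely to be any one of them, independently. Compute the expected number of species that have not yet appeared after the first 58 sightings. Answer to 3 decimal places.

1.239

For each species, P(unseen after 58) = (20/21)^58 = 0.0590.
By linearity of expectation, E[unseen] = 21·(20/21)^58 = 1.2395.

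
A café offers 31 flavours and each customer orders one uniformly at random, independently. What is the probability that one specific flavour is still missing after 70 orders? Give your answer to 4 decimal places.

0.1007

Each order misses the fixed flavour with probability (31-1)/31 = 30/31, independently.
P(still missing after 70) = (30/31)^70 = 0.10073.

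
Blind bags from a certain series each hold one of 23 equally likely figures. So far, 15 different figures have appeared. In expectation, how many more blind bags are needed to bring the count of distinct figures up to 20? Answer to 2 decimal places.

The wait to go from k to k+1 distinct figures is geometric with mean 23/(23-k).
Sum over k = 15,...,19: E = 23/8 + 23/7 + 23/6 + 23/5 + 23/4 = 20.344.

20.34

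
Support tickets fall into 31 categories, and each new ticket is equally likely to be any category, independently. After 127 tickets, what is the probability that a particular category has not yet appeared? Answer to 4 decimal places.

0.0155

Each ticket misses the fixed category with probability (31-1)/31 = 30/31, independently.
P(still missing after 127) = (30/31)^127 = 0.01554.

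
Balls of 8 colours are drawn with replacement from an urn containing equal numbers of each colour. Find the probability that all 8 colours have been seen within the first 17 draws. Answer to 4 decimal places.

Let A_i be the event that colour i is missing after 17 draws. By inclusion–exclusion on the A_i,
P(all seen) = Σ_{j=0}^{8} (-1)^j C(8,j)((8-j)/8)^17
= 1.00000 - 0.82647 + 0.21047 - 0.01897 + 0.00053 - 0.00000 + 0.00000 - 0.00000 + 0.00000
= 0.36556.

0.3656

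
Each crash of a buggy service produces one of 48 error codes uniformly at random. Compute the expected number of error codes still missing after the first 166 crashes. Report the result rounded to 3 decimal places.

1.457

For each error code, P(unseen after 166) = (47/48)^166 = 0.0304.
By linearity of expectation, E[unseen] = 48·(47/48)^166 = 1.4569.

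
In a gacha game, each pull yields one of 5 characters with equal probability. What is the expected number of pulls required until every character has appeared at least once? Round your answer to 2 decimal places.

11.42

Split into phases: going from k distinct to k+1 distinct takes on average 5/(5-k) pulls.
E[T] = 5/5 + 5/4 + 5/3 + 5/2 + 5/1 = 5·H_{5}.
H_{5} = 2.283, so E[T] = 11.417.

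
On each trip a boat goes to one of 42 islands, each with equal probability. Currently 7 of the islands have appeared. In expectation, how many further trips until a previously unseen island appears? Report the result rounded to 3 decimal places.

1.200

Each trip yields a new island with probability (42-7)/42 = 35/42, so the wait is geometric with mean 42/35.
E = 42/35 = 1.2000.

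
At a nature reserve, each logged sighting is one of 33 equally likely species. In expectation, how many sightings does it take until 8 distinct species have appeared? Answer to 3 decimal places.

Going from k to k+1 distinct takes a geometric number of sightings with mean 33/(33-k).
Sum over k = 0,...,7: E = 33/33 + 33/32 + 33/31 + ... + 33/27 + 33/26 = 9.0037.

9.004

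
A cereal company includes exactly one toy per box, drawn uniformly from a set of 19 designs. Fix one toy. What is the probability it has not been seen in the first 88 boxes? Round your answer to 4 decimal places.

Each box misses the fixed toy with probability (19-1)/19 = 18/19, independently.
P(still missing after 88) = (18/19)^88 = 0.00858.

0.0086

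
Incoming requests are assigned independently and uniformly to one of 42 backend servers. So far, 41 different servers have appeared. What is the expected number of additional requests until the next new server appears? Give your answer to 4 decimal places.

Each request yields a new server with probability (42-41)/42 = 1/42, so the wait is geometric with mean 42/1.
E = 42/1 = 42.00000.

42.0000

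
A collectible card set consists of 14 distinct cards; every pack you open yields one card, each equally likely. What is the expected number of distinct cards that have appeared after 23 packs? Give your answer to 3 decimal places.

For each card, P(seen in 23 packs) = 1 - (13/14)^23 = 0.8181.
By linearity of expectation, E[distinct seen] = 14·(1 - (13/14)^23) = 11.4539.

11.454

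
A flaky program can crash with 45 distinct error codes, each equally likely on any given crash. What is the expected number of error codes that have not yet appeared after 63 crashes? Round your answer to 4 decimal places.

For each error code, P(unseen after 63) = (44/45)^63 = 0.24273.
By linearity of expectation, E[unseen] = 45·(44/45)^63 = 10.92302.

10.9230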